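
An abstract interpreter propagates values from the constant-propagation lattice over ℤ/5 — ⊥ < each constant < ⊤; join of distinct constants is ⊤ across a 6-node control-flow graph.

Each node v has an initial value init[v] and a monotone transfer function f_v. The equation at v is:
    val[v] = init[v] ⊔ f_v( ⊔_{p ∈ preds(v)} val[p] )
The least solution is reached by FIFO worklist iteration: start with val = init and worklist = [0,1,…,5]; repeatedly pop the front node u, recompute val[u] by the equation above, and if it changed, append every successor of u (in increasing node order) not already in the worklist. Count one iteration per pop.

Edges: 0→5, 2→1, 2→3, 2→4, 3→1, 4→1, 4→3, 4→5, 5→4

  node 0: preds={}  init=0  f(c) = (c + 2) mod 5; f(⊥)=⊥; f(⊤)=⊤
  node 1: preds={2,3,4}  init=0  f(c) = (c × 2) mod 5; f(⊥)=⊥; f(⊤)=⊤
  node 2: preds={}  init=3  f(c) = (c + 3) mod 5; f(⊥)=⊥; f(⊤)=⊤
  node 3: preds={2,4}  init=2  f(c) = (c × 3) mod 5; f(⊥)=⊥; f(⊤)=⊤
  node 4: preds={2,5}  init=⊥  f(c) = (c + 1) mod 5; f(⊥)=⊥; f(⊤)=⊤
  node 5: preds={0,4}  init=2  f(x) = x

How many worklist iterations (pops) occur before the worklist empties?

9

Worklist (9 pops):
  #1 pop 0: in=⊥ → 0 (no change)
  #2 pop 1: in=⊤ → ⊤ (was 0); enqueue []
  #3 pop 2: in=⊥ → 3 (no change)
  #4 pop 3: in=3 → ⊤ (was 2); enqueue [1]
  #5 pop 4: in=⊤ → ⊤ (was ⊥); enqueue [3]
  #6 pop 5: in=⊤ → ⊤ (was 2); enqueue [4]
  #7 pop 1: in=⊤ → ⊤ (no change)
  #8 pop 3: in=⊤ → ⊤ (no change)
  #9 pop 4: in=⊤ → ⊤ (no change)

Fixpoint:
  val[0] = 0
  val[1] = ⊤
  val[2] = 3
  val[3] = ⊤
  val[4] = ⊤
  val[5] = ⊤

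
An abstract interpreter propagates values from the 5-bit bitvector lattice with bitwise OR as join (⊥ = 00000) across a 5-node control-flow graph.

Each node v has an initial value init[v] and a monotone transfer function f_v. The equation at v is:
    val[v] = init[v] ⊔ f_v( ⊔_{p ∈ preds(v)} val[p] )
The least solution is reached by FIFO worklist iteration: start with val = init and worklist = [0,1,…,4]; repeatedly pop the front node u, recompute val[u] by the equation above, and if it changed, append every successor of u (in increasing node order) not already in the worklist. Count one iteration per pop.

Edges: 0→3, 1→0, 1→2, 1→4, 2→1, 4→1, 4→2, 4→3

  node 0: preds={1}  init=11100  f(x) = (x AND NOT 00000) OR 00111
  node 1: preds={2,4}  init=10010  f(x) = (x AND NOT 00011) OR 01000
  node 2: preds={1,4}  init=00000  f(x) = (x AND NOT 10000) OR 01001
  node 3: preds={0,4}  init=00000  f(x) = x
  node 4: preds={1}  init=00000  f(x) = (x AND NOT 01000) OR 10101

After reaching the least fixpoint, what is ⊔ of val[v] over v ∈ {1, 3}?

11111

Worklist (12 pops):
  #1 pop 0: in=10010 → 11111 (was 11100); enqueue []
  #2 pop 1: in=00000 → 11010 (was 10010); enqueue [0]
  #3 pop 2: in=11010 → 01011 (was 00000); enqueue [1]
  #4 pop 3: in=11111 → 11111 (was 00000); enqueue []
  #5 pop 4: in=11010 → 10111 (was 00000); enqueue [2,3]
  #6 pop 0: in=11010 → 11111 (no change)
  #7 pop 1: in=11111 → 11110 (was 11010); enqueue [0,4]
  #8 pop 2: in=11111 → 01111 (was 01011); enqueue [1]
  #9 pop 3: in=11111 → 11111 (no change)
  #10 pop 0: in=11110 → 11111 (no change)
  #11 pop 4: in=11110 → 10111 (no change)
  #12 pop 1: in=11111 → 11110 (no change)

Fixpoint:
  val[0] = 11111
  val[1] = 11110
  val[2] = 01111
  val[3] = 11111
  val[4] = 10111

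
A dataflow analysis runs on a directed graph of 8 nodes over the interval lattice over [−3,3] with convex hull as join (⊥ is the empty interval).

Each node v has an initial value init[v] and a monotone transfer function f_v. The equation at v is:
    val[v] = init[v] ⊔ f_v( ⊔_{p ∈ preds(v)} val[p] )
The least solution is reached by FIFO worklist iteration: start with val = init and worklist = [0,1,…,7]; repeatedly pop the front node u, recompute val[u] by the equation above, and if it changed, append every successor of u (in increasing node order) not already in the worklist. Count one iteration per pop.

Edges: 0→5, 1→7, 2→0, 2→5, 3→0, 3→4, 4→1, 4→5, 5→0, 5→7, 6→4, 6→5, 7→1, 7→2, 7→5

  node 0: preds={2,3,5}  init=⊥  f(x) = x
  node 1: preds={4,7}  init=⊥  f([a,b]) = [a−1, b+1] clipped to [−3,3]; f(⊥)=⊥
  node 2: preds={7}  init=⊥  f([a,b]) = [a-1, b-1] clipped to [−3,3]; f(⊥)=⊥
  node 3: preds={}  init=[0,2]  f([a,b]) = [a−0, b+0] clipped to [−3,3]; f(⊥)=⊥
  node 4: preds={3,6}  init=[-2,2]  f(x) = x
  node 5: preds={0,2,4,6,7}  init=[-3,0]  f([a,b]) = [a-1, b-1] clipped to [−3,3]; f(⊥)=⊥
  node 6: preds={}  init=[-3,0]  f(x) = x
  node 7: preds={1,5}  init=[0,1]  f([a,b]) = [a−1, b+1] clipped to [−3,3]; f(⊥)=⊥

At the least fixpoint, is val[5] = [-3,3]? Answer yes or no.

Iteration log — 14 steps:
  step 1. node 0  ⊔preds=[-3,2]  new=[-3,2]  old=⊥  +wl: 
  step 2. node 1  ⊔preds=[-2,2]  new=[-3,3]  old=⊥  +wl: 
  step 3. node 2  ⊔preds=[0,1]  new=[-1,0]  old=⊥  +wl: 0
  step 4. node 3  ⊔preds=⊥  new=[0,2]  stable
  step 5. node 4  ⊔preds=[-3,2]  new=[-3,2]  old=[-2,2]  +wl: 1
  step 6. node 5  ⊔preds=[-3,2]  new=[-3,1]  old=[-3,0]  +wl: 
  step 7. node 6  ⊔preds=⊥  new=[-3,0]  stable
  step 8. node 7  ⊔preds=[-3,3]  new=[-3,3]  old=[0,1]  +wl: 2,5
  step 9. node 0  ⊔preds=[-3,2]  new=[-3,2]  stable
  step 10. node 1  ⊔preds=[-3,3]  new=[-3,3]  stable
  step 11. node 2  ⊔preds=[-3,3]  new=[-3,2]  old=[-1,0]  +wl: 0
  step 12. node 5  ⊔preds=[-3,3]  new=[-3,2]  old=[-3,1]  +wl: 7
  step 13. node 0  ⊔preds=[-3,2]  new=[-3,2]  stable
  step 14. node 7  ⊔preds=[-3,3]  new=[-3,3]  stable

Least fixpoint reached:
  node 0: [-3,2]
  node 1: [-3,3]
  node 2: [-3,2]
  node 3: [0,2]
  node 4: [-3,2]
  node 5: [-3,2]
  node 6: [-3,0]
  node 7: [-3,3]

no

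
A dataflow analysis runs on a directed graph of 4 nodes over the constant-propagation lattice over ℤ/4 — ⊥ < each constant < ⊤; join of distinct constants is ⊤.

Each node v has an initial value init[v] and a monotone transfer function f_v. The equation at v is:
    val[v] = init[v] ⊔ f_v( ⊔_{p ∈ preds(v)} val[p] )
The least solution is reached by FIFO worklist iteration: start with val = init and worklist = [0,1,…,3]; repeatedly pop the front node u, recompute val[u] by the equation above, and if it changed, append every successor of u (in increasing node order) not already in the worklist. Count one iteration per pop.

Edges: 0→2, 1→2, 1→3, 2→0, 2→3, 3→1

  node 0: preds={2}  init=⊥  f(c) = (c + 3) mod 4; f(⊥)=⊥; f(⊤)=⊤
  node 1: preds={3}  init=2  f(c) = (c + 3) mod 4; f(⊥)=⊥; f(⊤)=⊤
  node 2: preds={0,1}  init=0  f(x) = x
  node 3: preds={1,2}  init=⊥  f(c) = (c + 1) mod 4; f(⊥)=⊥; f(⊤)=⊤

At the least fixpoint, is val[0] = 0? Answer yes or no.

no

Worklist (8 pops):
  #1 pop 0: in=0 → 3 (was ⊥); enqueue []
  #2 pop 1: in=⊥ → 2 (no change)
  #3 pop 2: in=⊤ → ⊤ (was 0); enqueue [0]
  #4 pop 3: in=⊤ → ⊤ (was ⊥); enqueue [1]
  #5 pop 0: in=⊤ → ⊤ (was 3); enqueue [2]
  #6 pop 1: in=⊤ → ⊤ (was 2); enqueue [3]
  #7 pop 2: in=⊤ → ⊤ (no change)
  #8 pop 3: in=⊤ → ⊤ (no change)

Fixpoint:
  val[0] = ⊤
  val[1] = ⊤
  val[2] = ⊤
  val[3] = ⊤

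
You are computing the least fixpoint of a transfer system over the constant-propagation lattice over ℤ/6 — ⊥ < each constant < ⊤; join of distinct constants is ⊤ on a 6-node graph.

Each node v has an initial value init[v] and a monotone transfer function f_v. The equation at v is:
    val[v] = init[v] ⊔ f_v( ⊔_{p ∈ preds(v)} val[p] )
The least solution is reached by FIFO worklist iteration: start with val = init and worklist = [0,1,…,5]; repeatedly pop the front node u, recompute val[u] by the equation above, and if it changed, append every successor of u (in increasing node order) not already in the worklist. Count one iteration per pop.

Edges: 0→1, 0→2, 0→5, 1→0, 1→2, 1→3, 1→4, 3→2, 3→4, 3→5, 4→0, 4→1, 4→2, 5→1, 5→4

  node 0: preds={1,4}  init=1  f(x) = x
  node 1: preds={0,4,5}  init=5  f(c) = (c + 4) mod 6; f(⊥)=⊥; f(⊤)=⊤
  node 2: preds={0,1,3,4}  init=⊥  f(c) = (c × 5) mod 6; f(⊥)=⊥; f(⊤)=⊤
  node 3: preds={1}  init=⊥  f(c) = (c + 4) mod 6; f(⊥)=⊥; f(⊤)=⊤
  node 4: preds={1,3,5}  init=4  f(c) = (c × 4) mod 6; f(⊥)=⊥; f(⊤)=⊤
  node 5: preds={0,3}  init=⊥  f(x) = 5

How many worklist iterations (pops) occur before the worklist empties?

10

Trace (10 dequeues):
  [1] u=0 | in ⊤ | out ⊤ | prev 1 | push {}
  [2] u=1 | in ⊤ | out ⊤ | prev 5 | push {0}
  [3] u=2 | in ⊤ | out ⊤ | prev ⊥ | push {}
  [4] u=3 | in ⊤ | out ⊤ | prev ⊥ | push {2}
  [5] u=4 | in ⊤ | out ⊤ | prev 4 | push {1}
  [6] u=5 | in ⊤ | out 5 | prev ⊥ | push {4}
  [7] u=0 | in ⊤ | out ⊤ | ==
  [8] u=2 | in ⊤ | out ⊤ | ==
  [9] u=1 | in ⊤ | out ⊤ | ==
  [10] u=4 | in ⊤ | out ⊤ | ==

Converged values:
  [0] ⊤
  [1] ⊤
  [2] ⊤
  [3] ⊤
  [4] ⊤
  [5] 5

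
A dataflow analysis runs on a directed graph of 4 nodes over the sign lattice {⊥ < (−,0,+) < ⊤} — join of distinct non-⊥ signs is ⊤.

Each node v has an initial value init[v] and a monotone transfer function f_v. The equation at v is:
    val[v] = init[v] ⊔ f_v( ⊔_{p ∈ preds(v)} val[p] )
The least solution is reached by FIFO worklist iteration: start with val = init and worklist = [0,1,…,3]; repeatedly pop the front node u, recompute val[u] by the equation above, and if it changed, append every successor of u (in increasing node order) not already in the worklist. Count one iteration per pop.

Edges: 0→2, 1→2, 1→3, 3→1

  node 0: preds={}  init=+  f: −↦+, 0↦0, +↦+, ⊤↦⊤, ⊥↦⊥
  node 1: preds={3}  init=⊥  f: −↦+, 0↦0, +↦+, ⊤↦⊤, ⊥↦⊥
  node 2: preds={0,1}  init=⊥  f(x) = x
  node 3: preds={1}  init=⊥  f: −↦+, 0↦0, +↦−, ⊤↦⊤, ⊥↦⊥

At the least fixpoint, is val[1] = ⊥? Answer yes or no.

yes

Worklist (4 pops):
  #1 pop 0: in=⊥ → + (no change)
  #2 pop 1: in=⊥ → ⊥ (no change)
  #3 pop 2: in=+ → + (was ⊥); enqueue []
  #4 pop 3: in=⊥ → ⊥ (no change)

Fixpoint:
  val[0] = +
  val[1] = ⊥
  val[2] = +
  val[3] = ⊥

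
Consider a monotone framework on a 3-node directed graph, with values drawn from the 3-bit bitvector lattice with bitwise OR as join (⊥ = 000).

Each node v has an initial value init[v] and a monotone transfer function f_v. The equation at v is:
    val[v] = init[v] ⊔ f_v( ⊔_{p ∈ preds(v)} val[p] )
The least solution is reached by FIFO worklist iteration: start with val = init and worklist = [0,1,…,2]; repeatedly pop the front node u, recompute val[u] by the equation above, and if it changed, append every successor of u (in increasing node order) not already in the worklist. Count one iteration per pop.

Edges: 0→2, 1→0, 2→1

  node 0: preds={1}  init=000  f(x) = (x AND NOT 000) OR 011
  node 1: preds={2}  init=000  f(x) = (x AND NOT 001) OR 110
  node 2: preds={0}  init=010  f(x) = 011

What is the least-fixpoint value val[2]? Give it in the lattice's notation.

011

Worklist (6 pops):
  #1 pop 0: in=000 → 011 (was 000); enqueue []
  #2 pop 1: in=010 → 110 (was 000); enqueue [0]
  #3 pop 2: in=011 → 011 (was 010); enqueue [1]
  #4 pop 0: in=110 → 111 (was 011); enqueue [2]
  #5 pop 1: in=011 → 110 (no change)
  #6 pop 2: in=111 → 011 (no change)

Fixpoint:
  val[0] = 111
  val[1] = 110
  val[2] = 011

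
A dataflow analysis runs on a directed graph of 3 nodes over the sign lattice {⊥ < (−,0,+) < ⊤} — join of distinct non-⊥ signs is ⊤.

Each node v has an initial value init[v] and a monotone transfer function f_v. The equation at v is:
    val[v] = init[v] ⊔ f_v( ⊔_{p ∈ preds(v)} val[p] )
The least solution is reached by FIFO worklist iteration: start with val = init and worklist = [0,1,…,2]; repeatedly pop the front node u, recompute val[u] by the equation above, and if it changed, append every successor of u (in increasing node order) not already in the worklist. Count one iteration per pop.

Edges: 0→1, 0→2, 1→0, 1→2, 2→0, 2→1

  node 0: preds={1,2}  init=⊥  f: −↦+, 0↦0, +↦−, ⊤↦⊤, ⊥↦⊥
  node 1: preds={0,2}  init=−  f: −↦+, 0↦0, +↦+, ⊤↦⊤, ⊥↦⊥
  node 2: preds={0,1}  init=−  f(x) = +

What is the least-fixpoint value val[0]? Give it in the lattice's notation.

⊤

Worklist (6 pops):
  #1 pop 0: in=− → + (was ⊥); enqueue []
  #2 pop 1: in=⊤ → ⊤ (was −); enqueue [0]
  #3 pop 2: in=⊤ → ⊤ (was −); enqueue [1]
  #4 pop 0: in=⊤ → ⊤ (was +); enqueue [2]
  #5 pop 1: in=⊤ → ⊤ (no change)
  #6 pop 2: in=⊤ → ⊤ (no change)

Fixpoint:
  val[0] = ⊤
  val[1] = ⊤
  val[2] = ⊤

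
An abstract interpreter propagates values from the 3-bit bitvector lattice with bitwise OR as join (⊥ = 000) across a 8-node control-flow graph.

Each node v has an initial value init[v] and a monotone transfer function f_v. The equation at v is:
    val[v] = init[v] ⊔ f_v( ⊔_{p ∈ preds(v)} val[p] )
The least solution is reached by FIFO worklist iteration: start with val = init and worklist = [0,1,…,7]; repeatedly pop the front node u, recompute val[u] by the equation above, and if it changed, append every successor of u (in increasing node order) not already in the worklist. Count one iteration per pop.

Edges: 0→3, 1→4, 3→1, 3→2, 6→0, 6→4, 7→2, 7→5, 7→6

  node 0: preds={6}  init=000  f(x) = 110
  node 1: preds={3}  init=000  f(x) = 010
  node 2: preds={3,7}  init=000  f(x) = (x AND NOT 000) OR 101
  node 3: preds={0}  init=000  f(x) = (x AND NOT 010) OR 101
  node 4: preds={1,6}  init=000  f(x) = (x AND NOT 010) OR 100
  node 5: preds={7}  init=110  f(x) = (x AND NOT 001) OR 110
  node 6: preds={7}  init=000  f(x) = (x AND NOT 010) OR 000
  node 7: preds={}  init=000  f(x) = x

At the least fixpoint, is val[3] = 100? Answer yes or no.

Worklist (10 pops):
  #1 pop 0: in=000 → 110 (was 000); enqueue []
  #2 pop 1: in=000 → 010 (was 000); enqueue []
  #3 pop 2: in=000 → 101 (was 000); enqueue []
  #4 pop 3: in=110 → 101 (was 000); enqueue [1,2]
  #5 pop 4: in=010 → 100 (was 000); enqueue []
  #6 pop 5: in=000 → 110 (no change)
  #7 pop 6: in=000 → 000 (no change)
  #8 pop 7: in=000 → 000 (no change)
  #9 pop 1: in=101 → 010 (no change)
  #10 pop 2: in=101 → 101 (no change)

Fixpoint:
  val[0] = 110
  val[1] = 010
  val[2] = 101
  val[3] = 101
  val[4] = 100
  val[5] = 110
  val[6] = 000
  val[7] = 000

no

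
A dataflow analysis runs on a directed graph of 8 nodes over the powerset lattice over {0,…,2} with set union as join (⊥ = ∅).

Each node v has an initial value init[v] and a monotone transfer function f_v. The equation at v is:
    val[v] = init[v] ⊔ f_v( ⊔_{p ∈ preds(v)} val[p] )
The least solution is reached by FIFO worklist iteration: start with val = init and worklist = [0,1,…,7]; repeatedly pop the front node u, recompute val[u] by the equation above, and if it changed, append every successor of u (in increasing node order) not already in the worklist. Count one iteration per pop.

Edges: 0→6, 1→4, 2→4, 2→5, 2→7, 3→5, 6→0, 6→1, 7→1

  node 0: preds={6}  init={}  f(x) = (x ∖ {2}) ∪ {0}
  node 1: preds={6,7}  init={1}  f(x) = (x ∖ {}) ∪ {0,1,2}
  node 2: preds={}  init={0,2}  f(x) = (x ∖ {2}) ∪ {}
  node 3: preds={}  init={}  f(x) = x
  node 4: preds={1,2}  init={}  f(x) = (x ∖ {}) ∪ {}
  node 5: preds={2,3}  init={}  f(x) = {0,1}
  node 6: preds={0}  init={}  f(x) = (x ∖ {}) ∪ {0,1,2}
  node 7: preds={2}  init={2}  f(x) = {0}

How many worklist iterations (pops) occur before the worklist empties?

11

Iteration log — 11 steps:
  step 1. node 0  ⊔preds={}  new={0}  old={}  +wl: 
  step 2. node 1  ⊔preds={2}  new={0,1,2}  old={1}  +wl: 
  step 3. node 2  ⊔preds={}  new={0,2}  stable
  step 4. node 3  ⊔preds={}  new={}  stable
  step 5. node 4  ⊔preds={0,1,2}  new={0,1,2}  old={}  +wl: 
  step 6. node 5  ⊔preds={0,2}  new={0,1}  old={}  +wl: 
  step 7. node 6  ⊔preds={0}  new={0,1,2}  old={}  +wl: 0,1
  step 8. node 7  ⊔preds={0,2}  new={0,2}  old={2}  +wl: 
  step 9. node 0  ⊔preds={0,1,2}  new={0,1}  old={0}  +wl: 6
  step 10. node 1  ⊔preds={0,1,2}  new={0,1,2}  stable
  step 11. node 6  ⊔preds={0,1}  new={0,1,2}  stable

Least fixpoint reached:
  node 0: {0,1}
  node 1: {0,1,2}
  node 2: {0,2}
  node 3: {}
  node 4: {0,1,2}
  node 5: {0,1}
  node 6: {0,1,2}
  node 7: {0,2}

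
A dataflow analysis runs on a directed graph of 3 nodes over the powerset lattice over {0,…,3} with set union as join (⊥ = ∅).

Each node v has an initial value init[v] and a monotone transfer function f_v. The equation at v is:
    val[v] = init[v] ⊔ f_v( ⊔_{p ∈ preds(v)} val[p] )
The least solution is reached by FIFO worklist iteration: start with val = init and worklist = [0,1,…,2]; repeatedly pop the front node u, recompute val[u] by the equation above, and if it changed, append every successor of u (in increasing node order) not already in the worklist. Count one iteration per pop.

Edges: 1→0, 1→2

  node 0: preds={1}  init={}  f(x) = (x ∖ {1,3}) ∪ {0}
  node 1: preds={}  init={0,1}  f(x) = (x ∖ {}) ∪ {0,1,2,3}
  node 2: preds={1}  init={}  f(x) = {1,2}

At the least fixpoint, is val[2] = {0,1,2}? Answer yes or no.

Worklist (4 pops):
  #1 pop 0: in={0,1} → {0} (was {}); enqueue []
  #2 pop 1: in={} → {0,1,2,3} (was {0,1}); enqueue [0]
  #3 pop 2: in={0,1,2,3} → {1,2} (was {}); enqueue []
  #4 pop 0: in={0,1,2,3} → {0,2} (was {0}); enqueue []

Fixpoint:
  val[0] = {0,2}
  val[1] = {0,1,2,3}
  val[2] = {1,2}

no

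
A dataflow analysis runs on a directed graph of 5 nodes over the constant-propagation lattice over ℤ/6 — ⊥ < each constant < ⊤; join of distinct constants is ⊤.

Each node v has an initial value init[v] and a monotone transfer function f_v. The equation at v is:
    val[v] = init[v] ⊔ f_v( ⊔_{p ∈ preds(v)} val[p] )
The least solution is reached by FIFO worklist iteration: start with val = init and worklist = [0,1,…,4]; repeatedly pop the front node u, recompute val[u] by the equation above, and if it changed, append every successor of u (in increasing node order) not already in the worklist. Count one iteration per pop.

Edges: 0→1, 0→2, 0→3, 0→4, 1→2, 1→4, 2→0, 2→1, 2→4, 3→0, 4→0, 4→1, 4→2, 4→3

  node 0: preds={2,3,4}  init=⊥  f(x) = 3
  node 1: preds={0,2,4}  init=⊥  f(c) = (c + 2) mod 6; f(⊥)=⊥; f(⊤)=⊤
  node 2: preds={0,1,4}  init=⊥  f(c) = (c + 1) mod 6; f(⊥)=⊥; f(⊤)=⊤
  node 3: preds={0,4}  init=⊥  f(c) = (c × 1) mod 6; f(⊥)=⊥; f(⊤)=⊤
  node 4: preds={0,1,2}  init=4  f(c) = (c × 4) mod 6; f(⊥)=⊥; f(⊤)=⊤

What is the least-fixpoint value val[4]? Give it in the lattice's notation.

⊤

Iteration log — 9 steps:
  step 1. node 0  ⊔preds=4  new=3  old=⊥  +wl: 
  step 2. node 1  ⊔preds=⊤  new=⊤  old=⊥  +wl: 
  step 3. node 2  ⊔preds=⊤  new=⊤  old=⊥  +wl: 0,1
  step 4. node 3  ⊔preds=⊤  new=⊤  old=⊥  +wl: 
  step 5. node 4  ⊔preds=⊤  new=⊤  old=4  +wl: 2,3
  step 6. node 0  ⊔preds=⊤  new=3  stable
  step 7. node 1  ⊔preds=⊤  new=⊤  stable
  step 8. node 2  ⊔preds=⊤  new=⊤  stable
  step 9. node 3  ⊔preds=⊤  new=⊤  stable

Least fixpoint reached:
  node 0: 3
  node 1: ⊤
  node 2: ⊤
  node 3: ⊤
  node 4: ⊤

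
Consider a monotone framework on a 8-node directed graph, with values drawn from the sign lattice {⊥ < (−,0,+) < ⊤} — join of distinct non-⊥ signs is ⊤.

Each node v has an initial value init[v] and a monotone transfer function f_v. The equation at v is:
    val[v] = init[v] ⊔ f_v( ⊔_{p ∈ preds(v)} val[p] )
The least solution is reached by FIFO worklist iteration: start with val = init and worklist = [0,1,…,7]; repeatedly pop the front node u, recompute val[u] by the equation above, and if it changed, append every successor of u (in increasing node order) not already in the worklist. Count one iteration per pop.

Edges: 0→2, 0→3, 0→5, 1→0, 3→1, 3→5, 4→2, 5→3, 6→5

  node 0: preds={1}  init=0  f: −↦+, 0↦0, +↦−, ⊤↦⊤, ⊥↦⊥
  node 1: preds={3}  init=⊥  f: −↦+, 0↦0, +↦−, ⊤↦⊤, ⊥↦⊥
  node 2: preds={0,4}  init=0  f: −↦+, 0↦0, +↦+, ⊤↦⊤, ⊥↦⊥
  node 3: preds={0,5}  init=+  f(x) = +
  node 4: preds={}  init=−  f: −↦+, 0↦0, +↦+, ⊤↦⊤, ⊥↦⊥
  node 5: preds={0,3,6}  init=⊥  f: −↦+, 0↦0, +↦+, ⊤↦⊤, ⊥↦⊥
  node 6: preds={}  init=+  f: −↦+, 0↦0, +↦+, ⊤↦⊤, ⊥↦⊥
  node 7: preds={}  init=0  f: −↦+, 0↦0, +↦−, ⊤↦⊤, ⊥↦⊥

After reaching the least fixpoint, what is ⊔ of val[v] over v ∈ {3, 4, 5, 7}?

Trace (12 dequeues):
  [1] u=0 | in ⊥ | out 0 | ==
  [2] u=1 | in + | out − | prev ⊥ | push {0}
  [3] u=2 | in ⊤ | out ⊤ | prev 0 | push {}
  [4] u=3 | in 0 | out + | ==
  [5] u=4 | in ⊥ | out − | ==
  [6] u=5 | in ⊤ | out ⊤ | prev ⊥ | push {3}
  [7] u=6 | in ⊥ | out + | ==
  [8] u=7 | in ⊥ | out 0 | ==
  [9] u=0 | in − | out ⊤ | prev 0 | push {2,5}
  [10] u=3 | in ⊤ | out + | ==
  [11] u=2 | in ⊤ | out ⊤ | ==
  [12] u=5 | in ⊤ | out ⊤ | ==

Converged values:
  [0] ⊤
  [1] −
  [2] ⊤
  [3] +
  [4] −
  [5] ⊤
  [6] +
  [7] 0

⊤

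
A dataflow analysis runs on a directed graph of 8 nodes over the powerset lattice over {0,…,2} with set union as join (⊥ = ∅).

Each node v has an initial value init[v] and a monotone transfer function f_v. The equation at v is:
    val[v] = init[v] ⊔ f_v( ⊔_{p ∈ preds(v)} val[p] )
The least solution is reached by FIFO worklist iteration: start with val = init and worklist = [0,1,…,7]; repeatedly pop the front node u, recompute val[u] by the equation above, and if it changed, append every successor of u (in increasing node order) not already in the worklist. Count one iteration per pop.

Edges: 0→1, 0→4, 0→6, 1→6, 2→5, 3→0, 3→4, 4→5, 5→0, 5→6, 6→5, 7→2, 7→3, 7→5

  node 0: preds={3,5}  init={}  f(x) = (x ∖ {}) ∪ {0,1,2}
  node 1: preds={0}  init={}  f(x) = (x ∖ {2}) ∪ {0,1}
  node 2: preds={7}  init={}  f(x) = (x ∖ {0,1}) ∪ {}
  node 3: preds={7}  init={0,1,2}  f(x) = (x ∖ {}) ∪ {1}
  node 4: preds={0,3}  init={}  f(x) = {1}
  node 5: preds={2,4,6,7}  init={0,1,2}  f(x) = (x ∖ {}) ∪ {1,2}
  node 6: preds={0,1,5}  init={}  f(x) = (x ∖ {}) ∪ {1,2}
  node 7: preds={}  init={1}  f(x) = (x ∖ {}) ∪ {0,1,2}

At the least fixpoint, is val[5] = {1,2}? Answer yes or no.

Worklist (12 pops):
  #1 pop 0: in={0,1,2} → {0,1,2} (was {}); enqueue []
  #2 pop 1: in={0,1,2} → {0,1} (was {}); enqueue []
  #3 pop 2: in={1} → {} (no change)
  #4 pop 3: in={1} → {0,1,2} (no change)
  #5 pop 4: in={0,1,2} → {1} (was {}); enqueue []
  #6 pop 5: in={1} → {0,1,2} (no change)
  #7 pop 6: in={0,1,2} → {0,1,2} (was {}); enqueue [5]
  #8 pop 7: in={} → {0,1,2} (was {1}); enqueue [2,3]
  #9 pop 5: in={0,1,2} → {0,1,2} (no change)
  #10 pop 2: in={0,1,2} → {2} (was {}); enqueue [5]
  #11 pop 3: in={0,1,2} → {0,1,2} (no change)
  #12 pop 5: in={0,1,2} → {0,1,2} (no change)

Fixpoint:
  val[0] = {0,1,2}
  val[1] = {0,1}
  val[2] = {2}
  val[3] = {0,1,2}
  val[4] = {1}
  val[5] = {0,1,2}
  val[6] = {0,1,2}
  val[7] = {0,1,2}

no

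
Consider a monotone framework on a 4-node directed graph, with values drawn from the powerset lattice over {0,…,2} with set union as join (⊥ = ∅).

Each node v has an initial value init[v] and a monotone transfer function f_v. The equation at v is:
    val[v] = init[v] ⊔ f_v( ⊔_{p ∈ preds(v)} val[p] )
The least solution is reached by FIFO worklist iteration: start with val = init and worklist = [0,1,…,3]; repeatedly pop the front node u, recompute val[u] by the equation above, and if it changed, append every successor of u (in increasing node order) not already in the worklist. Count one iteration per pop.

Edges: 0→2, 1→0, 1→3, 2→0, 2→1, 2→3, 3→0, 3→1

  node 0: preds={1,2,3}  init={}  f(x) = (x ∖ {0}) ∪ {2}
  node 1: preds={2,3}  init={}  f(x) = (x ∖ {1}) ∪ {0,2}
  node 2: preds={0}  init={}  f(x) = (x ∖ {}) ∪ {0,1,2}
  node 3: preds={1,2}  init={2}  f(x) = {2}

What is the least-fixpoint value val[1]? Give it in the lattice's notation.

{0,2}

Trace (7 dequeues):
  [1] u=0 | in {2} | out {2} | prev {} | push {}
  [2] u=1 | in {2} | out {0,2} | prev {} | push {0}
  [3] u=2 | in {2} | out {0,1,2} | prev {} | push {1}
  [4] u=3 | in {0,1,2} | out {2} | ==
  [5] u=0 | in {0,1,2} | out {1,2} | prev {2} | push {2}
  [6] u=1 | in {0,1,2} | out {0,2} | ==
  [7] u=2 | in {1,2} | out {0,1,2} | ==

Converged values:
  [0] {1,2}
  [1] {0,2}
  [2] {0,1,2}
  [3] {2}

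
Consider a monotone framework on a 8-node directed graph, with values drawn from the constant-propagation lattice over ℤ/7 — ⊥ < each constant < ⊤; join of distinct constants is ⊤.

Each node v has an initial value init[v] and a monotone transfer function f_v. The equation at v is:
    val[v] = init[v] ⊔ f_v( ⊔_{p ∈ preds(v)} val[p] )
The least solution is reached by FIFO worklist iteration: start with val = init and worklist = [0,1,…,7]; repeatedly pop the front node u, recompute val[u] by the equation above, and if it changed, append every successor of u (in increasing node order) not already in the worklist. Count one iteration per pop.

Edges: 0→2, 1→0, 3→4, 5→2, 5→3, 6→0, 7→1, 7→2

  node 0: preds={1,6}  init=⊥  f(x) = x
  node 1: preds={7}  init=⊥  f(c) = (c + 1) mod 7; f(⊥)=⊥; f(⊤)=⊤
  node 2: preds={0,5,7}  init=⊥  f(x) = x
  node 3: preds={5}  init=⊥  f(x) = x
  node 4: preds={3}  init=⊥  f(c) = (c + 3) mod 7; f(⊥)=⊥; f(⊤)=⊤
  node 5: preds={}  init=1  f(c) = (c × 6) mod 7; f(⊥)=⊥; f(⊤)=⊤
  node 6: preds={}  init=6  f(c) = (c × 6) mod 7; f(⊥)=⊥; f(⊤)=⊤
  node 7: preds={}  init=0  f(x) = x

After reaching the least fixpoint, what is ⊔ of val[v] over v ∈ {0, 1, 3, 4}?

Worklist (10 pops):
  #1 pop 0: in=6 → 6 (was ⊥); enqueue []
  #2 pop 1: in=0 → 1 (was ⊥); enqueue [0]
  #3 pop 2: in=⊤ → ⊤ (was ⊥); enqueue []
  #4 pop 3: in=1 → 1 (was ⊥); enqueue []
  #5 pop 4: in=1 → 4 (was ⊥); enqueue []
  #6 pop 5: in=⊥ → 1 (no change)
  #7 pop 6: in=⊥ → 6 (no change)
  #8 pop 7: in=⊥ → 0 (no change)
  #9 pop 0: in=⊤ → ⊤ (was 6); enqueue [2]
  #10 pop 2: in=⊤ → ⊤ (no change)

Fixpoint:
  val[0] = ⊤
  val[1] = 1
  val[2] = ⊤
  val[3] = 1
  val[4] = 4
  val[5] = 1
  val[6] = 6
  val[7] = 0

⊤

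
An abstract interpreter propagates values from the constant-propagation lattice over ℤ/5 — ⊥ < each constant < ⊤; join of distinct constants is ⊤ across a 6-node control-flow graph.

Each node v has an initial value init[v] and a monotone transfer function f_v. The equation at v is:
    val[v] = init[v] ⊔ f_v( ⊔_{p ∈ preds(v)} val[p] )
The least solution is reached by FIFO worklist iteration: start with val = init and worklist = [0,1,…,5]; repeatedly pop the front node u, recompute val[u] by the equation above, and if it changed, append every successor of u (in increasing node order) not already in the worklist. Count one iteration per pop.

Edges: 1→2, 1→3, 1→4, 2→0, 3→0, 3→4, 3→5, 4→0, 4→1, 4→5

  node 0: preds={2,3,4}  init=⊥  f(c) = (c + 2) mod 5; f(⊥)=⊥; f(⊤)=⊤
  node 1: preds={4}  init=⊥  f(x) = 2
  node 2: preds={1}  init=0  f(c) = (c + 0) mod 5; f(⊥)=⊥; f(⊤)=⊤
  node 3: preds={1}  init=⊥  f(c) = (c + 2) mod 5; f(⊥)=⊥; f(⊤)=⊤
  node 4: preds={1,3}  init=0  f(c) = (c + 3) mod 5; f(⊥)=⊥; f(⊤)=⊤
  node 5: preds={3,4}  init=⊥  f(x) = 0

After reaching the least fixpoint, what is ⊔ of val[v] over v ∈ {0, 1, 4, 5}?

⊤

Trace (8 dequeues):
  [1] u=0 | in 0 | out 2 | prev ⊥ | push {}
  [2] u=1 | in 0 | out 2 | prev ⊥ | push {}
  [3] u=2 | in 2 | out ⊤ | prev 0 | push {0}
  [4] u=3 | in 2 | out 4 | prev ⊥ | push {}
  [5] u=4 | in ⊤ | out ⊤ | prev 0 | push {1}
  [6] u=5 | in ⊤ | out 0 | prev ⊥ | push {}
  [7] u=0 | in ⊤ | out ⊤ | prev 2 | push {}
  [8] u=1 | in ⊤ | out 2 | ==

Converged values:
  [0] ⊤
  [1] 2
  [2] ⊤
  [3] 4
  [4] ⊤
  [5] 0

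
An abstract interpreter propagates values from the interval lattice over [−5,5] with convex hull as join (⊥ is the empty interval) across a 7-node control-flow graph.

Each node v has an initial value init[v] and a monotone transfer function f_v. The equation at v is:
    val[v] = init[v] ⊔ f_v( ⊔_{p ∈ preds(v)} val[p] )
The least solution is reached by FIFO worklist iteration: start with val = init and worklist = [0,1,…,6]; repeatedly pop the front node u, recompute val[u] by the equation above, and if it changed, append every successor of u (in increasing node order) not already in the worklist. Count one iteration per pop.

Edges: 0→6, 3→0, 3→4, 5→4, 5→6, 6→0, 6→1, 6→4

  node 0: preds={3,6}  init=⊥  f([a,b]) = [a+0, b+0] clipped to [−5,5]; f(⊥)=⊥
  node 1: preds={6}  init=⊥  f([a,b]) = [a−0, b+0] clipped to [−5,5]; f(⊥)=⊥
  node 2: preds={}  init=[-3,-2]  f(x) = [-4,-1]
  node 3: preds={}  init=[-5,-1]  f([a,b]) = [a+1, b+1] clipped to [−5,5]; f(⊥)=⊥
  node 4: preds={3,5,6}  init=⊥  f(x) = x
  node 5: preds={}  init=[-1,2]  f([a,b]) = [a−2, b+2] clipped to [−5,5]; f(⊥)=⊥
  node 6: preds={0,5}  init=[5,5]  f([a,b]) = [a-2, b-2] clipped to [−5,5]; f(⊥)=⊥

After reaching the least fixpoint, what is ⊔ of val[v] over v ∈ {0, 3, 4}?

[-5,5]

Iteration log — 10 steps:
  step 1. node 0  ⊔preds=[-5,5]  new=[-5,5]  old=⊥  +wl: 
  step 2. node 1  ⊔preds=[5,5]  new=[5,5]  old=⊥  +wl: 
  step 3. node 2  ⊔preds=⊥  new=[-4,-1]  old=[-3,-2]  +wl: 
  step 4. node 3  ⊔preds=⊥  new=[-5,-1]  stable
  step 5. node 4  ⊔preds=[-5,5]  new=[-5,5]  old=⊥  +wl: 
  step 6. node 5  ⊔preds=⊥  new=[-1,2]  stable
  step 7. node 6  ⊔preds=[-5,5]  new=[-5,5]  old=[5,5]  +wl: 0,1,4
  step 8. node 0  ⊔preds=[-5,5]  new=[-5,5]  stable
  step 9. node 1  ⊔preds=[-5,5]  new=[-5,5]  old=[5,5]  +wl: 
  step 10. node 4  ⊔preds=[-5,5]  new=[-5,5]  stable

Least fixpoint reached:
  node 0: [-5,5]
  node 1: [-5,5]
  node 2: [-4,-1]
  node 3: [-5,-1]
  node 4: [-5,5]
  node 5: [-1,2]
  node 6: [-5,5]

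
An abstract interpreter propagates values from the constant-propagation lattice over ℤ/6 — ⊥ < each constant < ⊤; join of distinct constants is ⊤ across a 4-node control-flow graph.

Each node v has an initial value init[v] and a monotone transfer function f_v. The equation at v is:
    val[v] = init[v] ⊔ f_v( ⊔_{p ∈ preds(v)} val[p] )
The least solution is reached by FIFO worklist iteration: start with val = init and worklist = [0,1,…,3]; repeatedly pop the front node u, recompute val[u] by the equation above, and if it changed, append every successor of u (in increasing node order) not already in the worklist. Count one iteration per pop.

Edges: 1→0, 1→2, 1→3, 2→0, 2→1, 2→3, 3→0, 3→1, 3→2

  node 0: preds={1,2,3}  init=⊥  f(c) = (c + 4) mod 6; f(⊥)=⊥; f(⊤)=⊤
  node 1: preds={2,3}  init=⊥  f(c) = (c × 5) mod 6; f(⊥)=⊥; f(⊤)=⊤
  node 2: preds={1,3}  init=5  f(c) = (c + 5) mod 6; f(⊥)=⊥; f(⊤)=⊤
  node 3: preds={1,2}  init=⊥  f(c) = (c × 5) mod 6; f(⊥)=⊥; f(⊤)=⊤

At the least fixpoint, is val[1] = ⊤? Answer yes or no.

yes

Iteration log — 9 steps:
  step 1. node 0  ⊔preds=5  new=3  old=⊥  +wl: 
  step 2. node 1  ⊔preds=5  new=1  old=⊥  +wl: 0
  step 3. node 2  ⊔preds=1  new=⊤  old=5  +wl: 1
  step 4. node 3  ⊔preds=⊤  new=⊤  old=⊥  +wl: 2
  step 5. node 0  ⊔preds=⊤  new=⊤  old=3  +wl: 
  step 6. node 1  ⊔preds=⊤  new=⊤  old=1  +wl: 0,3
  step 7. node 2  ⊔preds=⊤  new=⊤  stable
  step 8. node 0  ⊔preds=⊤  new=⊤  stable
  step 9. node 3  ⊔preds=⊤  new=⊤  stable

Least fixpoint reached:
  node 0: ⊤
  node 1: ⊤
  node 2: ⊤
  node 3: ⊤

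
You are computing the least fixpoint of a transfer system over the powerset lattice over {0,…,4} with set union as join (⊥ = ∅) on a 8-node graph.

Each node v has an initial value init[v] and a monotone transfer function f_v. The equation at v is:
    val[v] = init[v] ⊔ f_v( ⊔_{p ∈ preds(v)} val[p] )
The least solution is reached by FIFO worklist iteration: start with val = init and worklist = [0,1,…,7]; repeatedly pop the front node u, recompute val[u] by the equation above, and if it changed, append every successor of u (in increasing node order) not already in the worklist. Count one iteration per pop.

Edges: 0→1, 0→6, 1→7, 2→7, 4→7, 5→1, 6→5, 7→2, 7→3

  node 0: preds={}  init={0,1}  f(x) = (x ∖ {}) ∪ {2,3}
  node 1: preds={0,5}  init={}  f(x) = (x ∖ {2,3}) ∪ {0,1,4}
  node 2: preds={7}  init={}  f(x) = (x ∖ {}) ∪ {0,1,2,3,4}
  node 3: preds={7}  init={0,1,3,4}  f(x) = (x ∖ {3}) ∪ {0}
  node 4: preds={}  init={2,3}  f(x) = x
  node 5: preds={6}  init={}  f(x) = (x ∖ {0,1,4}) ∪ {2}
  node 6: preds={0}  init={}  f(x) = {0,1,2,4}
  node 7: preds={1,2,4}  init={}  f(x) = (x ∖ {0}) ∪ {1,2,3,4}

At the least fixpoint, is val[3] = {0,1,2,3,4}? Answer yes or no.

yes

Trace (12 dequeues):
  [1] u=0 | in {} | out {0,1,2,3} | prev {0,1} | push {}
  [2] u=1 | in {0,1,2,3} | out {0,1,4} | prev {} | push {}
  [3] u=2 | in {} | out {0,1,2,3,4} | prev {} | push {}
  [4] u=3 | in {} | out {0,1,3,4} | ==
  [5] u=4 | in {} | out {2,3} | ==
  [6] u=5 | in {} | out {2} | prev {} | push {1}
  [7] u=6 | in {0,1,2,3} | out {0,1,2,4} | prev {} | push {5}
  [8] u=7 | in {0,1,2,3,4} | out {1,2,3,4} | prev {} | push {2,3}
  [9] u=1 | in {0,1,2,3} | out {0,1,4} | ==
  [10] u=5 | in {0,1,2,4} | out {2} | ==
  [11] u=2 | in {1,2,3,4} | out {0,1,2,3,4} | ==
  [12] u=3 | in {1,2,3,4} | out {0,1,2,3,4} | prev {0,1,3,4} | push {}

Converged values:
  [0] {0,1,2,3}
  [1] {0,1,4}
  [2] {0,1,2,3,4}
  [3] {0,1,2,3,4}
  [4] {2,3}
  [5] {2}
  [6] {0,1,2,4}
  [7] {1,2,3,4}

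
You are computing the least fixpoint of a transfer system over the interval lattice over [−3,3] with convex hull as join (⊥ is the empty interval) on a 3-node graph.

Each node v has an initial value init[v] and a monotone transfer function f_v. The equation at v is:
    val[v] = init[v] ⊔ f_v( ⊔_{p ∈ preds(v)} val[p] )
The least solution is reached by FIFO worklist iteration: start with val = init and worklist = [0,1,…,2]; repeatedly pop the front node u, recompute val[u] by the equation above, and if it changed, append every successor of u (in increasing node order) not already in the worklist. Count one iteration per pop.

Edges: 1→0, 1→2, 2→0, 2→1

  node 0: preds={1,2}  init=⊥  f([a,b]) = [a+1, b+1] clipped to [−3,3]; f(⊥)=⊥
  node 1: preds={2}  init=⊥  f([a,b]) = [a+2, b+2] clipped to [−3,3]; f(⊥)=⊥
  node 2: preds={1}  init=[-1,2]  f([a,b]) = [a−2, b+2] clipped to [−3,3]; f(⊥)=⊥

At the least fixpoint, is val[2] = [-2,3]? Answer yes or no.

Trace (5 dequeues):
  [1] u=0 | in [-1,2] | out [0,3] | prev ⊥ | push {}
  [2] u=1 | in [-1,2] | out [1,3] | prev ⊥ | push {0}
  [3] u=2 | in [1,3] | out [-1,3] | prev [-1,2] | push {1}
  [4] u=0 | in [-1,3] | out [0,3] | ==
  [5] u=1 | in [-1,3] | out [1,3] | ==

Converged values:
  [0] [0,3]
  [1] [1,3]
  [2] [-1,3]

no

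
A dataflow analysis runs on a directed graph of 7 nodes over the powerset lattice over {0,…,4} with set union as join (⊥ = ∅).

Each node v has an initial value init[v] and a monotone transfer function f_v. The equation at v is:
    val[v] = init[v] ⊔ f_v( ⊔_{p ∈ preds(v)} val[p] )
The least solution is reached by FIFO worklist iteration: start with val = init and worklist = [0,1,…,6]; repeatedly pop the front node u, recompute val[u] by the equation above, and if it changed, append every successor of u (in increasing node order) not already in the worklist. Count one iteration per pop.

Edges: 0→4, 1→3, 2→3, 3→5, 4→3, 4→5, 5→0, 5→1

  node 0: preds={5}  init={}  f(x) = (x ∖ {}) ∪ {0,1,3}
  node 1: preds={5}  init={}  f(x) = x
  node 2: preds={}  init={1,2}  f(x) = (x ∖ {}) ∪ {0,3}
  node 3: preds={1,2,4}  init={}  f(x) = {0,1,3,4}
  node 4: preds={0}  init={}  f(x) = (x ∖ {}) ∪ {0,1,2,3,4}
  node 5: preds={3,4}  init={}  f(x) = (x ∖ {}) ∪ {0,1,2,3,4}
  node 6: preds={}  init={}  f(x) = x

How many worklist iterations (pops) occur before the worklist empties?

Iteration log — 12 steps:
  step 1. node 0  ⊔preds={}  new={0,1,3}  old={}  +wl: 
  step 2. node 1  ⊔preds={}  new={}  stable
  step 3. node 2  ⊔preds={}  new={0,1,2,3}  old={1,2}  +wl: 
  step 4. node 3  ⊔preds={0,1,2,3}  new={0,1,3,4}  old={}  +wl: 
  step 5. node 4  ⊔preds={0,1,3}  new={0,1,2,3,4}  old={}  +wl: 3
  step 6. node 5  ⊔preds={0,1,2,3,4}  new={0,1,2,3,4}  old={}  +wl: 0,1
  step 7. node 6  ⊔preds={}  new={}  stable
  step 8. node 3  ⊔preds={0,1,2,3,4}  new={0,1,3,4}  stable
  step 9. node 0  ⊔preds={0,1,2,3,4}  new={0,1,2,3,4}  old={0,1,3}  +wl: 4
  step 10. node 1  ⊔preds={0,1,2,3,4}  new={0,1,2,3,4}  old={}  +wl: 3
  step 11. node 4  ⊔preds={0,1,2,3,4}  new={0,1,2,3,4}  stable
  step 12. node 3  ⊔preds={0,1,2,3,4}  new={0,1,3,4}  stable

Least fixpoint reached:
  node 0: {0,1,2,3,4}
  node 1: {0,1,2,3,4}
  node 2: {0,1,2,3}
  node 3: {0,1,3,4}
  node 4: {0,1,2,3,4}
  node 5: {0,1,2,3,4}
  node 6: {}

12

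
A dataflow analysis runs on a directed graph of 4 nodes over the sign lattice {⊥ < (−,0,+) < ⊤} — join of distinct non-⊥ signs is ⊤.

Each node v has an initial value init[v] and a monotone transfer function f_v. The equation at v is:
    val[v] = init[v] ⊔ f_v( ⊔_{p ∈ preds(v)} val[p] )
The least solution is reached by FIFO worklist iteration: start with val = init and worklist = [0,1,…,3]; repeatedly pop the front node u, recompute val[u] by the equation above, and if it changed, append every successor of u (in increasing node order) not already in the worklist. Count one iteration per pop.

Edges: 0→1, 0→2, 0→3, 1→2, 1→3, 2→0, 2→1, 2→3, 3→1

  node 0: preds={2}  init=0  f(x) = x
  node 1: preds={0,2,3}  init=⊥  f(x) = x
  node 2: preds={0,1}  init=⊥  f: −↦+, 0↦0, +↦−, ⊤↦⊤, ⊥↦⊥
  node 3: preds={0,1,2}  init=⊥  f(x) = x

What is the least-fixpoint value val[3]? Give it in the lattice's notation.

Worklist (6 pops):
  #1 pop 0: in=⊥ → 0 (no change)
  #2 pop 1: in=0 → 0 (was ⊥); enqueue []
  #3 pop 2: in=0 → 0 (was ⊥); enqueue [0,1]
  #4 pop 3: in=0 → 0 (was ⊥); enqueue []
  #5 pop 0: in=0 → 0 (no change)
  #6 pop 1: in=0 → 0 (no change)

Fixpoint:
  val[0] = 0
  val[1] = 0
  val[2] = 0
  val[3] = 0

0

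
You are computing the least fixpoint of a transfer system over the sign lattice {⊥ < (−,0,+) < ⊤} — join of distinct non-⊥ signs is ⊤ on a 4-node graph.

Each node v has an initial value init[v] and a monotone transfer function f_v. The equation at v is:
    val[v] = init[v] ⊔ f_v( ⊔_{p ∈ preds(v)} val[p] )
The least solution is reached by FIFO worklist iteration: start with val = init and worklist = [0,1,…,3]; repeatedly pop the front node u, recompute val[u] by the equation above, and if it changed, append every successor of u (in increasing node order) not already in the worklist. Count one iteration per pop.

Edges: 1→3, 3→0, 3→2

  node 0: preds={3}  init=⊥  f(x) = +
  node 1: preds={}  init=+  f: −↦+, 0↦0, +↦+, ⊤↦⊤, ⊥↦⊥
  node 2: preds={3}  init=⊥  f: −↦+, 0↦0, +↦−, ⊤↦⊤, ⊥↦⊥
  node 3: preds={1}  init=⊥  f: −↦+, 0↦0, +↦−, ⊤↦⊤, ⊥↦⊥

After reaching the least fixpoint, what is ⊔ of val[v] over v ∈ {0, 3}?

Trace (6 dequeues):
  [1] u=0 | in ⊥ | out + | prev ⊥ | push {}
  [2] u=1 | in ⊥ | out + | ==
  [3] u=2 | in ⊥ | out ⊥ | ==
  [4] u=3 | in + | out − | prev ⊥ | push {0,2}
  [5] u=0 | in − | out + | ==
  [6] u=2 | in − | out + | prev ⊥ | push {}

Converged values:
  [0] +
  [1] +
  [2] +
  [3] −

⊤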